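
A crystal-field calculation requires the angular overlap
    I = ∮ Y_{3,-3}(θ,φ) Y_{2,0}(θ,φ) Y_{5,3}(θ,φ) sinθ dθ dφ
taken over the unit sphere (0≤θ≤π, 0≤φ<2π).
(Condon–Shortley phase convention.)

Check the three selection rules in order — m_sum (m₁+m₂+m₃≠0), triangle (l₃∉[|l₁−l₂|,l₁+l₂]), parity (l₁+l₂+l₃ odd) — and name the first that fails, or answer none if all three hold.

none

azimuthal sum: -3 + 0 + 3 = 0  ✓
1 ≤ 5 ≤ 5 (triangle on l)  ✓
L = 3 + 2 + 5 = 10 (even)  ✓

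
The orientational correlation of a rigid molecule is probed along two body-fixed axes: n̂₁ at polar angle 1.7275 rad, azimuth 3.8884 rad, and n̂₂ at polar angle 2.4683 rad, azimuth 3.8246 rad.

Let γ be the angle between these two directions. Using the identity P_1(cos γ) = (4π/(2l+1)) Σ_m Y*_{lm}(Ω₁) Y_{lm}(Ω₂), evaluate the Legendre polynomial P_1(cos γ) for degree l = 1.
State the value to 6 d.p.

0.736676

Term-by-term m-sum for l=1 (normalisation 4π/3 = 4.188790):
  m=-1: (-0.250438, -0.231818) × (-0.167110, 0.135969) = (0.073371, 0.004687)  (running Σ = (0.073371, 0.004687))
  m=0: (-0.076253, -0.000000) × (-0.381976, 0.000000) = (0.029127, 0.000000)  (running Σ = (0.102498, 0.004687))
  m=1: (0.250438, -0.231818) × (0.167110, 0.135969) = (0.073371, -0.004687)  (running Σ = (0.175868, 0.000000))
Total Σ_m = (0.175868, 0.000000). Multiply by 4.188790: (0.736676, 0.000000). P_1(cos γ) = 0.736676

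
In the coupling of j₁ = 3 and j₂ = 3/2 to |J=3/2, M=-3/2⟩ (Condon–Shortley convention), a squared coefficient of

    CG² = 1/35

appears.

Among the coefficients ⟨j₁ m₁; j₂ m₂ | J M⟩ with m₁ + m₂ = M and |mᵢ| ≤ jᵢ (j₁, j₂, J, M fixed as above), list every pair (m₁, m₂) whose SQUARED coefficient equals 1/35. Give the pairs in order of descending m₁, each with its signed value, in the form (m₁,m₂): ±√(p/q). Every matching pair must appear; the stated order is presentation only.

Admissible pairs with m₁+m₂ = M = -3/2: (-3,3/2), (-2,1/2), (-1,-1/2), (0,-3/2)
  (m₁,m₂)=(0,-3/2): CG² = 1/35, CG = +√(1/35)   ← matches the target
  (m₁,m₂)=(-1,-1/2): CG² = 4/35, CG = −√(4/35)
  (m₁,m₂)=(-2,1/2): CG² = 2/7, CG = +√(2/7)
  (m₁,m₂)=(-3,3/2): CG² = 4/7, CG = −√(4/7)
Pairs with CG² = 1/35: (0,-3/2): +√(1/35)

(0,-3/2): +√(1/35)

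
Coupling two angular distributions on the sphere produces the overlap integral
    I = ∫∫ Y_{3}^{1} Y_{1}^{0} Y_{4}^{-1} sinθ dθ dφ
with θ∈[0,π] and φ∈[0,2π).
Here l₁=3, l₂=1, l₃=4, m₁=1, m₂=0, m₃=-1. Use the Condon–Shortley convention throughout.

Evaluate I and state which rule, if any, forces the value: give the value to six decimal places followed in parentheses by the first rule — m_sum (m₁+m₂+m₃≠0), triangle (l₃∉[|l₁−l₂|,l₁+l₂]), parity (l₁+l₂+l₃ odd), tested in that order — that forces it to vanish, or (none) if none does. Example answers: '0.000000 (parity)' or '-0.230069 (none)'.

-0.238414 (none)

Checks pass: Σm=0; 8 even; l₃=4∈[2,4].
(2·3+1)(2·1+1)(2·4+1) = 189
Δ: 0! 6! 2! / 9! → 1/252
sum: t=0:+1/36 = 1/36
3j²(3 1 4; 0 0 0) = Δ·Π!·Σ² = 4/63  (sign +1)
sum: t=0:+1/48 = 1/48
3j²(3 1 4; 1 0 -1) = Δ·Π!·Σ² = 5/84  (sign -1)
combine: 4πI² = 189·4/63·5/84 = 5/7
take √, sign -1: I = -0.23841361
No selection rule forces the value: the integral is nonzero (none).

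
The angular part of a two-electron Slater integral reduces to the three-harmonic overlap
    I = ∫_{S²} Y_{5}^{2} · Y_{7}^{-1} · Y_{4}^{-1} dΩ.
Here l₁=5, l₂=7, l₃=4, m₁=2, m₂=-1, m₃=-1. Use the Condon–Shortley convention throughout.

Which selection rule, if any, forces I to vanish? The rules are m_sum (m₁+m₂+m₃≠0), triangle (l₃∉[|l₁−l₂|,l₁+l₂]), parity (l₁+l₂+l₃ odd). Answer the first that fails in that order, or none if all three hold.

none

Σmᵢ = 0  ✓
l₃∈[|l₁−l₂|,l₁+l₂]=[2,12], have l₃=4  ✓
Σlᵢ = 16 ⇒ even  ✓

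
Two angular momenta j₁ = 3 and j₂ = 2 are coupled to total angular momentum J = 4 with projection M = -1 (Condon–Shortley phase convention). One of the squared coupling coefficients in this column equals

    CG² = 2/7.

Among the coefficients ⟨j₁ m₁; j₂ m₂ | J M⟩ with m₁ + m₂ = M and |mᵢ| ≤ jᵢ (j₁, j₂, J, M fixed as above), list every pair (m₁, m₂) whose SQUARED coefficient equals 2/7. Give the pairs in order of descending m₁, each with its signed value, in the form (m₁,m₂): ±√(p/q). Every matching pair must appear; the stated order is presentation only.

(1,-2): +√(2/7)

Admissible pairs with m₁+m₂ = M = -1: (-3,2), (-2,1), (-1,0), (0,-1), (1,-2)
  (m₁,m₂)=(1,-2): CG² = 2/7, CG = +√(2/7)   ← matches the target
  (m₁,m₂)=(0,-1): CG² = 3/14, CG = +√(3/14)
  (m₁,m₂)=(-1,0): CG² = 3/28, CG = −√(3/28)
  (m₁,m₂)=(-2,1): CG² = 7/20, CG = −√(7/20)
  (m₁,m₂)=(-3,2): CG² = 3/70, CG = −√(3/70)
Pairs with CG² = 2/7: (1,-2): +√(2/7)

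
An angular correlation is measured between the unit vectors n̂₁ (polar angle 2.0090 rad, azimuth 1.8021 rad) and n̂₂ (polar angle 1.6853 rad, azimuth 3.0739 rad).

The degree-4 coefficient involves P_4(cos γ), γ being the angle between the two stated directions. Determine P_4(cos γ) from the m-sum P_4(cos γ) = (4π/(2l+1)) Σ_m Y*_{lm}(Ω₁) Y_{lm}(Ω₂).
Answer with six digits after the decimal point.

0.048770

Addition theorem: P_4(cos γ) = (4π/9) Σ_m Y*_{lm}(Ω₁) Y_{lm}(Ω₂), m = −4…4:
  [-4]  conj(Y_{4,-4})(Ω₁) = (0.179012, 0.237651) ; Y_{4,-4}(Ω₂) = (0.415349, 0.115296) ; Δ = (0.046952, 0.119347)
  [-3]  conj(Y_{4,-3})(Ω₁) = (-0.252196, 0.303145) ; Y_{4,-3}(Ω₂) = (0.137336, 0.028280) ; Δ = (-0.043208, 0.034501)
  [-2]  conj(Y_{4,-2})(Ω₁) = (-0.063893, -0.031863) ; Y_{4,-2}(Ω₂) = (-0.297243, -0.040490) ; Δ = (0.017702, 0.012058)
  [-1]  conj(Y_{4,-1})(Ω₁) = (-0.072494, 0.307806) ; Y_{4,-1}(Ω₂) = (-0.155829, -0.010565) ; Δ = (0.014549, -0.047199)
  [+0]  conj(Y_{4,0})(Ω₁) = (-0.134002, -0.000000) ; Y_{4,0}(Ω₂) = (0.276560, 0.000000) ; Δ = (-0.037060, -0.000000)
  [+1]  conj(Y_{4,1})(Ω₁) = (0.072494, 0.307806) ; Y_{4,1}(Ω₂) = (0.155829, -0.010565) ; Δ = (0.014549, 0.047199)
  [+2]  conj(Y_{4,2})(Ω₁) = (-0.063893, 0.031863) ; Y_{4,2}(Ω₂) = (-0.297243, 0.040490) ; Δ = (0.017702, -0.012058)
  [+3]  conj(Y_{4,3})(Ω₁) = (0.252196, 0.303145) ; Y_{4,3}(Ω₂) = (-0.137336, 0.028280) ; Δ = (-0.043208, -0.034501)
  [+4]  conj(Y_{4,4})(Ω₁) = (0.179012, -0.237651) ; Y_{4,4}(Ω₂) = (0.415349, -0.115296) ; Δ = (0.046952, -0.119347)
Σ over m = (0.034929, 0.000000); ×(4π/9) → (0.048770, 0.000000). Real part: 0.048770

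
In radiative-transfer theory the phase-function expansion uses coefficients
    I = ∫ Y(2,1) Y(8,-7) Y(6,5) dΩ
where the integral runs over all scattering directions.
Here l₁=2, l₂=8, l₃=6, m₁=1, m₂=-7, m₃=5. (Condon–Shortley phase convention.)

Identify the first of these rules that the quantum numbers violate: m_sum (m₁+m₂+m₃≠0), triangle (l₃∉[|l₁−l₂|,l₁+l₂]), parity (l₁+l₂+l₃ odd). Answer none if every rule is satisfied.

Σmᵢ = -1  ✗
l₃∈[|l₁−l₂|,l₁+l₂]=[6,10], have l₃=6
Σlᵢ = 16 ⇒ even

m_sum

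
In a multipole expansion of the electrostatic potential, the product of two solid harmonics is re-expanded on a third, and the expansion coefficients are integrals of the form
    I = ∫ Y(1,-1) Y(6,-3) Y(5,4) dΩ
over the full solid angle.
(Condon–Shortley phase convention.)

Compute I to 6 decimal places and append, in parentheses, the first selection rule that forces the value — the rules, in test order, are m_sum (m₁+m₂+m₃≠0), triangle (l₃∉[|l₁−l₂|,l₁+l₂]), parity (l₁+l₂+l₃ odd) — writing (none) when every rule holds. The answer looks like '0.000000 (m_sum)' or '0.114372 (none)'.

-0.070770 (none)

Checks pass: Σm=0; 12 even; l₃=5∈[5,7].
(2·1+1)(2·6+1)(2·5+1) = 429
Δ: 2! 0! 10! / 13! → 1/858
sum: t=1:−1/14400 = -1/14400
3j²(1 6 5; 0 0 0) = Δ·Π!·Σ² = 6/143  (sign +1)
sum: t=2:+1/725760 = 1/725760
3j²(1 6 5; -1 -3 4) = Δ·Π!·Σ² = 1/286  (sign -1)
combine: 4πI² = 429·6/143·1/286 = 9/143
take √, sign -1: I = -0.07076985
No selection rule forces the value: the integral is nonzero (none).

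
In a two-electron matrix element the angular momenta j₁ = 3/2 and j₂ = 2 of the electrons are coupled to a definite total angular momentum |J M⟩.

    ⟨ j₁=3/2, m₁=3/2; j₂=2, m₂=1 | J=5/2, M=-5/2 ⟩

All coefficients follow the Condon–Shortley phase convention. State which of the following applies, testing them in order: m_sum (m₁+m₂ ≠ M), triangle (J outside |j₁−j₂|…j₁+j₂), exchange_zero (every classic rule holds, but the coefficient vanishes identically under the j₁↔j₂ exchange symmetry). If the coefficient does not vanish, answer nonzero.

m-sum: m₁+m₂ = 3/2+1 = 5/2, M = -5/2  ✗ ⇒ coefficient is 0

m_sum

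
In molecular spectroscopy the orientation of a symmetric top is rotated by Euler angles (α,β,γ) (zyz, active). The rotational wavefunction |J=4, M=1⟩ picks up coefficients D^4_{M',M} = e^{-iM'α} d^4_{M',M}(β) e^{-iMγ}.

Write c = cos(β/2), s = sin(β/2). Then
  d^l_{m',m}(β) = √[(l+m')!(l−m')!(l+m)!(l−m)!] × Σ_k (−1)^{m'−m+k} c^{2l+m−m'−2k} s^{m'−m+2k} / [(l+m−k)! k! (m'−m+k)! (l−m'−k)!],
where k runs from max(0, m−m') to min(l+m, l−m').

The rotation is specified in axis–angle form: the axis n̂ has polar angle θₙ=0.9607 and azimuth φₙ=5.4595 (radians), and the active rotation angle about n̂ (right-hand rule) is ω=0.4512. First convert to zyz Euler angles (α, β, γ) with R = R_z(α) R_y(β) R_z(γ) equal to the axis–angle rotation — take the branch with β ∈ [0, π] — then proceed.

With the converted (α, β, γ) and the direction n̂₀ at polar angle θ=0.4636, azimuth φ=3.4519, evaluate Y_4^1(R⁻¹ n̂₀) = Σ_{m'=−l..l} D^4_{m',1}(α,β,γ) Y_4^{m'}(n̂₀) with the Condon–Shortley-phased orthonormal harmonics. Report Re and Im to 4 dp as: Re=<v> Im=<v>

Axis–angle → zyz. n̂ = (sinθₙcosφₙ, sinθₙsinφₙ, cosθₙ) = (+0.556931, -0.601298, +0.572946), ω = 0.4512.
R = I cosω + sinω [n̂]ₓ + (1−cosω) n̂n̂ᵀ gives
  R = [+0.930965, -0.283344, -0.230260; +0.216317, +0.936108, -0.277325; +0.294127, +0.208370, +0.932776]
β = atan2(√(R₁₃²+R₂₃²), R₃₃) = 0.368757; α = atan2(R₂₃, R₁₃) mod 2π = 4.019449; γ = atan2(R₃₂, −R₃₁) mod 2π = 2.525227
Need the full column D^4_{m',1} for m'=−4..4 at α=4.0194, β=0.3688, γ=2.5252.
cos(β/2)=0.983050, sin(β/2)=0.183336
d^4_{-4,1}: single k=5 term ⇒ +0.001473;  D = +0.000813+0.001228i
d^4_{-3,1}: k∈[4..5] ⇒ +0.013958 -0.000291 = +0.013666;  D = -0.013586-0.001478i
d^4_{-2,1}: k∈[3..5] ⇒ +0.080008 -0.004174 +0.000029 = +0.075863;  D = +0.054489-0.052785i
d^4_{-1,1}: k∈[2..5] ⇒ +0.303353 -0.031653 +0.000550 -0.000001 = +0.272250;  D = +0.020827+0.271452i
d^4_{0,1}: k∈[1..4] ⇒ +0.727432 -0.151805 +0.005280 -0.000031 = +0.580876;  D = -0.473986-0.335789i
d^4_{1,1}: k∈[0..3] ⇒ +0.872180 -0.455030 +0.031653 -0.000367 = +0.448436;  D = +0.433192-0.115930i
d^4_{2,1}: k∈[0..2] ⇒ -0.690103 +0.120012 -0.002783 = -0.572873;  D = +0.239569-0.520375i
d^4_{3,1}: k∈[0..1] ⇒ +0.240779 -0.013958 = +0.226822;  D = -0.097925-0.204594i
d^4_{4,1}: single k=0 term ⇒ -0.042336;  D = -0.041056-0.010332i
Y_4^{m'}(θ=0.4636,φ=3.4519) and Σ D·Y over m':
  (+0.0008+0.0012i)·(+0.0057-0.0167i)  (-0.0136-0.0015i)·(-0.0598+0.0803i)  (+0.0545-0.0528i)·(+0.2503-0.1790i)  (+0.0208+0.2715i)·(-0.4685+0.1502i)  (-0.4740-0.3358i)·(+0.1482+0.0000i)  (+0.4332-0.1159i)·(+0.4685+0.1502i)  (+0.2396-0.5204i)·(+0.2503+0.1790i)  (-0.0979-0.2046i)·(+0.0598+0.0803i)  (-0.0411-0.0103i)·(+0.0057+0.0167i)
Y_4^1(R⁻¹ n̂) = +0.268351-0.295264i

Re=0.2684 Im=-0.2953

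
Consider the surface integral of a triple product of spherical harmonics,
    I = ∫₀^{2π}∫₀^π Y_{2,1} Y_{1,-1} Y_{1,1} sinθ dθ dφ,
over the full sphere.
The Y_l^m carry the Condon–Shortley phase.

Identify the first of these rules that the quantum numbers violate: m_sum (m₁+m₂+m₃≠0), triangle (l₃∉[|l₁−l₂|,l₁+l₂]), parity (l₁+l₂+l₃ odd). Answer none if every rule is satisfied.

azimuthal sum: 1 − 1 + 1 = 1  ✗
1 ≤ 1 ≤ 3 (triangle on l)
L = 2 + 1 + 1 = 4 (even)

m_sum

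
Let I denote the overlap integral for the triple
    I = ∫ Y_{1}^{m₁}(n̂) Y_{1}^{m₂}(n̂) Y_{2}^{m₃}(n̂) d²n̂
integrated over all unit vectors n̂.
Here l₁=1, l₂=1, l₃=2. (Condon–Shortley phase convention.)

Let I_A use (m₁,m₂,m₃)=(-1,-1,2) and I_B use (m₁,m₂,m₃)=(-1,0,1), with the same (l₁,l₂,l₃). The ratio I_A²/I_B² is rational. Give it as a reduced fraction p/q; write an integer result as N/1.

2/1

Same 1,1,2: normalisation and zero-m 3j drop out of the ratio.
A: Δ: 0! 2! 2! / 5! → 1/30; sum: t=0:+1/4 = 1/4; 3j²(1 1 2; -1 -1 2) = Δ·Π!·Σ² = 1/5  (sign +1)
B: Δ: 0! 2! 2! / 5! → 1/30; sum: t=0:+1/2 = 1/2; 3j²(1 1 2; -1 0 1) = Δ·Π!·Σ² = 1/10  (sign -1)
I_A²/I_B² = (1/5)/(1/10) = 2/1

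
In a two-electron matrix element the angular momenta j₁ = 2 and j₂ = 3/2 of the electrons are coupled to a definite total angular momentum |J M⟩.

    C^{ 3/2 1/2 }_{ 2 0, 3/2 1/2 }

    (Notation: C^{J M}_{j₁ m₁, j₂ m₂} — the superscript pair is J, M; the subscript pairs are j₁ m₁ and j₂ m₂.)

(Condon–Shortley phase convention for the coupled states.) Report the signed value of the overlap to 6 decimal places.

√[4·2!2!1!/6! · 2!2!2!1!2!1!] = √(16/45)
  +(−1)^1/∏(1,1,1,1,1,0)! = -1  (running -1)
  +(−1)^2/∏(2,0,0,0,2,1)! = 1/4  (running -3/4)
⟨..|..⟩ = √(16/45)·(-3/4) = -0.447214

−√(1/5) = -0.447214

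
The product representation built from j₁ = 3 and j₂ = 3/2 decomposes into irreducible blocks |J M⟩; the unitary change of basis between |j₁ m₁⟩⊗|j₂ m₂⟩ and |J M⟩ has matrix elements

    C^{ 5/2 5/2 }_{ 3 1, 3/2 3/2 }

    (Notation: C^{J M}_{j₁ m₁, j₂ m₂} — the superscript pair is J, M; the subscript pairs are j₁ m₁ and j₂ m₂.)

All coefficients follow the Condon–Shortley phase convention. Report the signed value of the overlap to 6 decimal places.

j₁+j₂−J=2  J+j₁−j₂=4  J−j₁+j₂=1  j₁+j₂+J+1=8
(j₁±m₁, j₂±m₂, J±M) = (4,2,3,0,5,0)
P² = 1728/7
sum k=2..2:
  [2] +1/48 = 1/48
S = 1/48
C² = P²·S² = 3/28 ; C = +0.327327

+√(3/28) = +0.327327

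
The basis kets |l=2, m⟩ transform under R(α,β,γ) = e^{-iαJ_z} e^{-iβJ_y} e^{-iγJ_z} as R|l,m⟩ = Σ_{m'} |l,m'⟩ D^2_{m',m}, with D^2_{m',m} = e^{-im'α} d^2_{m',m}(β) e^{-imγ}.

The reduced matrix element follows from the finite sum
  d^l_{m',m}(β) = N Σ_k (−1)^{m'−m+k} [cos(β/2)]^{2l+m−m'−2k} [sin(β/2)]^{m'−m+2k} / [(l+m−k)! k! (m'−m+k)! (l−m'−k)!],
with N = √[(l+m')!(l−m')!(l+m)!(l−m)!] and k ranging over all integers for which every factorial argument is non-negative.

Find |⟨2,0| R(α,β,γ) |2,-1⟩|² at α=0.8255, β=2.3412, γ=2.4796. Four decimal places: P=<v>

First d^2_{0,-1}(β=2.3412), then the phase factors e^{-i(0)α} and e^{-i(-1)γ}:
With c≡cos(β/2)=0.389599 and s≡sin(β/2)=0.920985, N=[2·2·1·6]^{1/2}=4.898979
The bounds max(0,m−m')=0 and min(l+m,l−m')=1 give 2 terms
  k=0: (−1)^1·4.8990/(2)·0.3896^3·0.9210^1 = -0.133408
  k=1: (−1)^2·4.8990/(2)·0.3896^1·0.9210^3 = +0.745505
d^2_{0,-1}(2.3412) = -0.133408 +0.745505 = +0.612097
|D^2_{0,-1}|² = |d^2_{0,-1}(β)|² = (+0.612097)² = 0.374663 (the z-rotation phases have unit modulus)

P=0.3747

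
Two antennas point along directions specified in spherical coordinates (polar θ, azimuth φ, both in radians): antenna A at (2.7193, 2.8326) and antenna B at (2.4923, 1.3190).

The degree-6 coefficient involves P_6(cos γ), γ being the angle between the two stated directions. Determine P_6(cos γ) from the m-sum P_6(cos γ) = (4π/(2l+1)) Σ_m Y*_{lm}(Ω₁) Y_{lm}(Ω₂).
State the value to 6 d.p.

Expand P_6 via completeness: Σ_{m} conj(Y_{6,m}) at Ω₁ times Y_{6,m} at Ω₂ —
  term(m=-6) = (-0.000051, 0.000018)   from Y*(Ω₁)=(-0.000640, -0.002199), Y(Ω₂)=(-0.001416, -0.023559)
  term(m=-5) = (0.000536, 0.001824)   from Y*(Ω₁)=(0.000456, -0.017647), Y(Ω₂)=(-0.102510, 0.033042)
  term(m=-4) = (0.022786, -0.005306)   from Y*(Ω₁)=(0.026969, -0.077513), Y(Ω₂)=(0.152296, 0.240978)
  term(m=-3) = (-0.019607, -0.113144)   from Y*(Ω₁)=(0.151063, -0.201285), Y(Ω₂)=(0.312814, -0.332176)
  term(m=-2) = (-0.164297, 0.018877)   from Y*(Ω₁)=(0.395443, -0.281109), Y(Ω₂)=(-0.298544, -0.164491)
  term(m=-1) = (-0.003780, -0.066015)   from Y*(Ω₁)=(0.423133, -0.135071), Y(Ω₂)=(0.037090, -0.144176)
  term(m=+0) = (0.066217, 0.000000)   from Y*(Ω₁)=(-0.168420, -0.000000), Y(Ω₂)=(-0.393168, 0.000000)
  term(m=+1) = (-0.003780, 0.066015)   from Y*(Ω₁)=(-0.423133, -0.135071), Y(Ω₂)=(-0.037090, -0.144176)
  term(m=+2) = (-0.164297, -0.018877)   from Y*(Ω₁)=(0.395443, 0.281109), Y(Ω₂)=(-0.298544, 0.164491)
  term(m=+3) = (-0.019607, 0.113144)   from Y*(Ω₁)=(-0.151063, -0.201285), Y(Ω₂)=(-0.312814, -0.332176)
  term(m=+4) = (0.022786, 0.005306)   from Y*(Ω₁)=(0.026969, 0.077513), Y(Ω₂)=(0.152296, -0.240978)
  term(m=+5) = (0.000536, -0.001824)   from Y*(Ω₁)=(-0.000456, -0.017647), Y(Ω₂)=(0.102510, 0.033042)
  term(m=+6) = (-0.000051, -0.000018)   from Y*(Ω₁)=(-0.000640, 0.002199), Y(Ω₂)=(-0.001416, 0.023559)
Σ over m = (-0.262607, -0.000000); ×(4π/13) → (-0.253847, -0.000000). Real part: -0.253847

-0.253847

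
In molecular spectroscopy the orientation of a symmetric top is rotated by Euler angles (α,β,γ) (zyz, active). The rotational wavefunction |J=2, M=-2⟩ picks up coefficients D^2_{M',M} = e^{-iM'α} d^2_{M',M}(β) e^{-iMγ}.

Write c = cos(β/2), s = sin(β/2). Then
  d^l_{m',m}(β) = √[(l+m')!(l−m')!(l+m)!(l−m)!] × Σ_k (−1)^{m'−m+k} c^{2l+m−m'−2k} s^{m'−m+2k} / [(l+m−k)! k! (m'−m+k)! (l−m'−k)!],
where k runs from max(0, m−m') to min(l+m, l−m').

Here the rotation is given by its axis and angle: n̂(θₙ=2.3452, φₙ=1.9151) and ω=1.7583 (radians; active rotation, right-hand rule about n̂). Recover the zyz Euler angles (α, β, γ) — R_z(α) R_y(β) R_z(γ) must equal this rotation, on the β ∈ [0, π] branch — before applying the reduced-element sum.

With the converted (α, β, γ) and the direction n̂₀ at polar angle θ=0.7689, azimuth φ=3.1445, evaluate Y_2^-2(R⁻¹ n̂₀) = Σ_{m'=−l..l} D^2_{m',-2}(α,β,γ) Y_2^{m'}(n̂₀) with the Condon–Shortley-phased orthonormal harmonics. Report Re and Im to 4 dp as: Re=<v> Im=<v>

Axis–angle → zyz. n̂ = (sinθₙcosφₙ, sinθₙsinφₙ, cosθₙ) = (-0.241287, +0.672885, -0.699290), ω = 1.7583.
R = I cosω + sinω [n̂]ₓ + (1−cosω) n̂n̂ᵀ gives
  R = [-0.117335, +0.494410, +0.861273; -0.879657, +0.350767, -0.321196; -0.460909, -0.795312, +0.393754]
β = atan2(√(R₁₃²+R₂₃²), R₃₃) = 1.166085; α = atan2(R₂₃, R₁₃) mod 2π = 5.926230; γ = atan2(R₃₂, −R₃₁) mod 2π = 5.237622
Need the full column D^2_{m',-2} for m'=−2..2 at α=5.9262, β=1.1661, γ=5.2376.
cos(β/2)=0.834791, sin(β/2)=0.550566
d^2_{-2,-2}: single k=0 term ⇒ +0.485637;  D = -0.458392-0.160376i
d^2_{-1,-2}: single k=0 term ⇒ -0.640580;  D = +0.492610+0.409485i
d^2_{0,-2}: single k=0 term ⇒ +0.517429;  D = -0.257248-0.448950i
d^2_{1,-2}: single k=0 term ⇒ -0.278636;  D = +0.045320+0.274925i
d^2_{2,-2}: single k=0 term ⇒ +0.091884;  D = +0.017676-0.090167i
Y_2^{m'}(θ=0.7689,φ=3.1445) and Σ D·Y over m':
  (-0.4584-0.1604i)·(+0.1868-0.0011i)  (+0.4926+0.4095i)·(-0.3861+0.0011i)  (-0.2572-0.4490i)·(+0.1733+0.0000i)  (+0.0453+0.2749i)·(+0.3861+0.0011i)  (+0.0177-0.0902i)·(+0.1868+0.0011i)
Y_2^-2(R⁻¹ n̂) = -0.300418-0.175424i

Re=-0.3004 Im=-0.1754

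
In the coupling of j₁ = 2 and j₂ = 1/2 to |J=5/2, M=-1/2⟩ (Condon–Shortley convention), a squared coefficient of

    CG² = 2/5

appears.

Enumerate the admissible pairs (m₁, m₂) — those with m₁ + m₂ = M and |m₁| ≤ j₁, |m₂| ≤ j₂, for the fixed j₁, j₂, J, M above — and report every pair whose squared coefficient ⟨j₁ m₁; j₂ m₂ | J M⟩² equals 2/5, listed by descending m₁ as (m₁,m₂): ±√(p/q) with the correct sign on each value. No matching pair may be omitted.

Admissible pairs with m₁+m₂ = M = -1/2: (-1,1/2), (0,-1/2)
  (m₁,m₂)=(0,-1/2): CG² = 3/5, CG = +√(3/5)
  (m₁,m₂)=(-1,1/2): CG² = 2/5, CG = +√(2/5)   ← matches the target
Pairs with CG² = 2/5: (-1,1/2): +√(2/5)

(-1,1/2): +√(2/5)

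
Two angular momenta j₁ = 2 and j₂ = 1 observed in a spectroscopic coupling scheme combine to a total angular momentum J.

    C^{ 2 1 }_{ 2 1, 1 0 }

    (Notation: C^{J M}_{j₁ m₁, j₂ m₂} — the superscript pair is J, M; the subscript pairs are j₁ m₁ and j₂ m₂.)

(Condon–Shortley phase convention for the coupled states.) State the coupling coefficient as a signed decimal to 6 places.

+0.408248  (= +√(1/6))

j₁+j₂−J=1  J+j₁−j₂=3  J−j₁+j₂=1  j₁+j₂+J+1=6
(j₁±m₁, j₂±m₂, J±M) = (3,1,1,1,3,1)
P² = 3/2
sum k=0..1:
  [0] +1/2 = 1/2
  [1] −1/6 = -1/6
S = 1/3
C² = P²·S² = 1/6 ; C = +0.408248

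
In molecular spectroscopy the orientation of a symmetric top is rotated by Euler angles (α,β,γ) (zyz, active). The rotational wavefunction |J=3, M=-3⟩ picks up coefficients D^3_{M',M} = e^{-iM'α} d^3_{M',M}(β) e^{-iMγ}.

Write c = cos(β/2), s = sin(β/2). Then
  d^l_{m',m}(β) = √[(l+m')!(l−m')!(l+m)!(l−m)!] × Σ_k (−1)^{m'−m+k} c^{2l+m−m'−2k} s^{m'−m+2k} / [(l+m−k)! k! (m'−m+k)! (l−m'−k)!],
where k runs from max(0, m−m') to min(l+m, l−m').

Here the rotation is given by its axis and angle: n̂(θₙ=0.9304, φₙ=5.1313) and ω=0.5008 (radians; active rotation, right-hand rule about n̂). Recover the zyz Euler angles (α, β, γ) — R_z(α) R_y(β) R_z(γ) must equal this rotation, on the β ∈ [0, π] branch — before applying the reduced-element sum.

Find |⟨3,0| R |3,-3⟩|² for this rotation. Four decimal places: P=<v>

Axis–angle → zyz. n̂ = (sinθₙcosφₙ, sinθₙsinφₙ, cosθₙ) = (+0.326169, -0.732524, +0.597513), ω = 0.5008.
R = I cosω + sinω [n̂]ₓ + (1−cosω) n̂n̂ᵀ gives
  R = [+0.890263, -0.316223, -0.327772; +0.257542, +0.943093, -0.210352; +0.375638, +0.102853, +0.921042]
β = atan2(√(R₁₃²+R₂₃²), R₃₃) = 0.400050; α = atan2(R₂₃, R₁₃) mod 2π = 3.712155; γ = atan2(R₃₂, −R₃₁) mod 2π = 2.874333
D^3_{0,-3}(3.7122,0.4001,2.8743) = e^{-i·0·3.7122}·d^3_{0,-3}(0.4001)·e^{-i·-3·2.8743}. Compute d first:
With c≡cos(β/2)=0.980062 and s≡sin(β/2)=0.198694, N=[6·6·1·720]^{1/2}=160.996894
k∈{0} keeps every argument non-negative
  k=0: (−1)^3·160.9969/(36)·0.9801^3·0.1987^3 = -0.033024
d^3_{0,-3}(0.4001) = -0.033024
|D^3_{0,-3}|² = |d^3_{0,-3}(β)|² = (-0.033024)² = 0.001091 (the z-rotation phases have unit modulus)

P=0.0011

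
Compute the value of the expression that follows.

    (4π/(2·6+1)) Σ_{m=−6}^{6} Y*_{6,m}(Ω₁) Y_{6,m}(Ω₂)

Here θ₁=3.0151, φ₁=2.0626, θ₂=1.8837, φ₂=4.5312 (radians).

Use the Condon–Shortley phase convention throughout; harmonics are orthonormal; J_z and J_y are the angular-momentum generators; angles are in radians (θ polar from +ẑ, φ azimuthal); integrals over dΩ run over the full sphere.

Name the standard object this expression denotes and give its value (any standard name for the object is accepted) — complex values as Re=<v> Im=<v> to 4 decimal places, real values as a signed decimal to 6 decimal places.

Legendre polynomial (addition theorem), -0.057037

This sum is the spherical-harmonic addition theorem: it equals the Legendre polynomial P_l(cos γ) of the angle γ between the two directions.
Summing Y*_{l m}(θ₁,φ₁)·Y_{l m}(θ₂,φ₂) over m ∈ [−6, 6]; prefactor 4π/(2·6+1) = 0.966644:
  m=-6: Y*=0.00000 - 0.00000j  Y=-0.16665 - 0.31726j  product -0.00000 - 0.00000j
  m=-5: Y*=0.00003 + 0.00004j  Y=0.31609 - 0.24778j  product 0.00002 + 0.00000j
  m=-4: Y*=-0.00034 + 0.00082j  Y=0.00926 + 0.00820j  product -0.00001 + 0.00000j
  m=-3: Y*=-0.01011 + 0.00097j  Y=0.17486 - 0.28936j  product -0.00149 + 0.00309j
  m=-2: Y*=-0.04378 - 0.06578j  Y=0.11284 + 0.04278j  product -0.00213 - 0.00930j
  m=-1: Y*=0.18103 - 0.33792j  Y=0.05335 - 0.29121j  product -0.08875 - 0.07074j
  m=+0: Y*=0.85317 + 0.00000j  Y=0.14733 + 0.00000j  product 0.12569 + 0.00000j
  m=+1: Y*=-0.18103 - 0.33792j  Y=-0.05335 - 0.29121j  product -0.08875 + 0.07074j
  m=+2: Y*=-0.04378 + 0.06578j  Y=0.11284 - 0.04278j  product -0.00213 + 0.00930j
  m=+3: Y*=0.01011 + 0.00097j  Y=-0.17486 - 0.28936j  product -0.00149 - 0.00309j
  m=+4: Y*=-0.00034 - 0.00082j  Y=0.00926 - 0.00820j  product -0.00001 - 0.00000j
  m=+5: Y*=-0.00003 + 0.00004j  Y=-0.31609 - 0.24778j  product 0.00002 - 0.00000j
  m=+6: Y*=0.00000 + 0.00000j  Y=-0.16665 + 0.31726j  product -0.00000 + 0.00000j
Total Σ_m = -0.05901 + 0.00000j. Multiply by 0.966644: -0.05704 + 0.00000j. P_6(cos γ) = -0.057037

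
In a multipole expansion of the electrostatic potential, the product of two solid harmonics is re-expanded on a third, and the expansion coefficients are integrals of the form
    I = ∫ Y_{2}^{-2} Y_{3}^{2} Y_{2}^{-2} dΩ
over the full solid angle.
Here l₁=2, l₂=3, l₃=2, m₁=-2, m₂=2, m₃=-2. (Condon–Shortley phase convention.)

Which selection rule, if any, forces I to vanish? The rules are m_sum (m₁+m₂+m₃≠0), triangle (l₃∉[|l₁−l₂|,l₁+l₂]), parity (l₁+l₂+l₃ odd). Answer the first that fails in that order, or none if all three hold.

m_sum

Σmᵢ = -2  ✗
l₃∈[|l₁−l₂|,l₁+l₂]=[1,5], have l₃=2
Σlᵢ = 7 ⇒ odd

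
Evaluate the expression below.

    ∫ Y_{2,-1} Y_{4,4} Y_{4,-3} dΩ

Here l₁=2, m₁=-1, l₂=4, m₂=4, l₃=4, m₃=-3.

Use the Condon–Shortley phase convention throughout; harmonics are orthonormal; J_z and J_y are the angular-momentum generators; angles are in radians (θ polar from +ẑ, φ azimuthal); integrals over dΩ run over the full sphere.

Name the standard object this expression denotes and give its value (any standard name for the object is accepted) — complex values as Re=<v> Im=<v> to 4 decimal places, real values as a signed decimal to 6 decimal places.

Gaunt coefficient, +0.198645

This is a Gaunt coefficient — the integral of a triple product of spherical harmonics over the sphere.
Checks pass: Σm=0; 10 even; l₃=4∈[2,6].
(2·2+1)(2·4+1)(2·4+1) = 405
Δ: 2! 2! 6! / 11! → 1/13860
sum: t=0:+1/192 t=1:−1/36 t=2:+1/192 = -5/288
3j²(2 4 4; 0 0 0) = Δ·Π!·Σ² = 20/693  (sign -1)
sum: t=2:+1/1440 = 1/1440
3j²(2 4 4; -1 4 -3) = Δ·Π!·Σ² = 7/165  (sign -1)
combine: 4πI² = 405·20/693·7/165 = 60/121
take √, sign +1: I = 0.19864517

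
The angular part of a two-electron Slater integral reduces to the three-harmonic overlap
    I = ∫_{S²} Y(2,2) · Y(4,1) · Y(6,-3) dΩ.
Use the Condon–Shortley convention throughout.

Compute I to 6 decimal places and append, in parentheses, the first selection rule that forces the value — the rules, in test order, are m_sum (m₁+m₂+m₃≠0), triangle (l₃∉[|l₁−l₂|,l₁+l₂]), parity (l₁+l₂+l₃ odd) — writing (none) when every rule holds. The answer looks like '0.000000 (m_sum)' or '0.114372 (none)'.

m-sum 0 ✓  L=12 even ✓  2≤6≤6 ✓
Π(2lᵢ+1) = 5×9×13 = 585
triangle coeff Δ(2,4,6) = 1/6435
Σ_t [0,0]: t=0:+1/2304 = 1/2304
(3j)²=5/143 [(2 4 6; 0 0 0)], sign=+1
Σ_t [0,0]: t=0:+1/17280 = 1/17280
(3j)²=14/715 [(2 4 6; 2 1 -3)], sign=-1
⇒ 4πI² = 630/1573
I = (-1)√(630/1573/(4π)) = -0.17852580
No selection rule forces the value: the integral is nonzero (none).

-0.178526 (none)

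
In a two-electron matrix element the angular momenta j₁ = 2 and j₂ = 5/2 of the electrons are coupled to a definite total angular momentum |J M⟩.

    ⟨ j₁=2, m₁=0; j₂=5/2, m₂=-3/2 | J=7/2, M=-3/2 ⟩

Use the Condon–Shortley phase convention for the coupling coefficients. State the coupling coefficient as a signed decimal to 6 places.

triangle: 1!*3!*4!/9! = 144/362880
(j±m)!: 2!*2!*1!*4!*2!*5! = 23040
prefactor² = (2J+1)*Δ*N² = 512/7
  k=0: +1/(0!*1!*2!*1!*1!*3!) = 1/12
  k=1: −1/(1!*0!*1!*0!*2!*4!) = -1/48
Σ = 1/16  ⇒  CG² = 512/7*(1/16)² = 2/7
CG = +√(2/7) = +0.534522

+√(2/7) = +0.534522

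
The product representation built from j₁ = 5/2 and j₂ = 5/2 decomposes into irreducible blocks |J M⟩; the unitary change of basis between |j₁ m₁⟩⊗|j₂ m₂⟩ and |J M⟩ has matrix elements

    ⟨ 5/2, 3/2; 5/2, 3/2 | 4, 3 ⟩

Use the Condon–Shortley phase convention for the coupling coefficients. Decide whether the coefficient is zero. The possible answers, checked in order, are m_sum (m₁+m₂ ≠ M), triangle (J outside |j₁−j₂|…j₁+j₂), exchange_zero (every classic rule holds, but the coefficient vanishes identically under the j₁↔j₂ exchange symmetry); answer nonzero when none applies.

m-sum: m₁+m₂ = 3/2+3/2 = 3, M = 3  ✓
triangle: |j₁−j₂| = 0 ≤ J = 4 ≤ j₁+j₂ = 5  ✓
exchange: j₁=j₂ and m₁=m₂, and (−1)^(j₁+j₂−J) = (−1)^1 = −1 forces ⟨j₁m₁;j₂m₂|JM⟩ = −⟨j₂m₂;j₁m₁|JM⟩ = −⟨j₁m₁;j₂m₂|JM⟩ ⇒ the coefficient vanishes identically
Racah sum check: Σ_k collapses to 0 ⇒ CG = 0

exchange_zero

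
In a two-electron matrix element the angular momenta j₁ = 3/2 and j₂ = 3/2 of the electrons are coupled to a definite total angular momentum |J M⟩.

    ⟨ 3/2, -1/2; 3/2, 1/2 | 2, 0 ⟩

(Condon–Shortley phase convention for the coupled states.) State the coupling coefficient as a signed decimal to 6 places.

j₁+j₂−J=1  J+j₁−j₂=2  J−j₁+j₂=2  j₁+j₂+J+1=6
(j₁±m₁, j₂±m₂, J±M) = (1,2,2,1,2,2)
P² = 4/9
sum k=0..1:
  [0] +1/4 = 1/4
  [1] −1/1 = -1
S = -3/4
C² = P²·S² = 1/4 ; C = -0.500000

-0.500000  (= −√(1/4))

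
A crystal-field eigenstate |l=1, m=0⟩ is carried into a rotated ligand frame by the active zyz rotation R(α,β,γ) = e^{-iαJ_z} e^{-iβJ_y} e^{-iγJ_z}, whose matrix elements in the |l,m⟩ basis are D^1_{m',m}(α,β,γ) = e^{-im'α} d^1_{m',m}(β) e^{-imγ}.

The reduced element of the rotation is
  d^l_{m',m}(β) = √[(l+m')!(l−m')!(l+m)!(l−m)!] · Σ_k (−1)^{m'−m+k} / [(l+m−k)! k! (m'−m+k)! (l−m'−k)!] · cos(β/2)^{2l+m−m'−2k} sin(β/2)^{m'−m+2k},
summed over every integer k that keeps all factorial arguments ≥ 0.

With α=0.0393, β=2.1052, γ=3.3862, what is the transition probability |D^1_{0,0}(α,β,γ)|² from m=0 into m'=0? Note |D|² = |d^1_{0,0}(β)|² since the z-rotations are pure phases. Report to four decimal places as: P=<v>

First d^1_{0,0}(β=2.1052), then the phase factors e^{-i(0)α} and e^{-i(0)γ}:
c=cos(2.105200/2)=0.495314, s=sin(2.105200/2)=0.868714; N=√[1·1·1·1]=1.000000
The bounds max(0,m−m')=0 and min(l+m,l−m')=1 give 2 terms
  k=0: (−1)^0·1.0000/(1)·0.4953^2·0.8687^0 = +0.245336
  k=1: (−1)^1·1.0000/(1)·0.4953^0·0.8687^2 = -0.754664
d^1_{0,0}(2.1052) = +0.245336 -0.754664 = -0.509328
|D^1_{0,0}|² = |d^1_{0,0}(β)|² = (-0.509328)² = 0.259415 (the z-rotation phases have unit modulus)

P=0.2594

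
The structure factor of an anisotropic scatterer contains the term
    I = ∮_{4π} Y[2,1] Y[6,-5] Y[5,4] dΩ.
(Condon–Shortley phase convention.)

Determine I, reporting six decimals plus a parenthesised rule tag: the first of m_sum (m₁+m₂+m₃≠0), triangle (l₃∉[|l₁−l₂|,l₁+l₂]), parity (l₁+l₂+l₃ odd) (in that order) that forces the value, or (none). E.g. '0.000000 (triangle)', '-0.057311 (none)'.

0.000000 (parity)

l₁+l₂+l₃=13 is odd: 3j(l;000)=0 ⇒ I=0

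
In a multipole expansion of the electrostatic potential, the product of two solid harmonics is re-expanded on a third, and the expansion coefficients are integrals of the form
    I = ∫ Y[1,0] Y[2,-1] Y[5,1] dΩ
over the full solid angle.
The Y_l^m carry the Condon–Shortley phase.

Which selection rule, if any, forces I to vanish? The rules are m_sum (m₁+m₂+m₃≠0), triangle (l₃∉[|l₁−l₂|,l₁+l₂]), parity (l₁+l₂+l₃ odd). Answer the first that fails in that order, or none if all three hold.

triangle

azimuthal sum: 0 − 1 + 1 = 0  ✓
l₃ must lie in [1,3]; have l₃=5  ✗
L = 1 + 2 + 5 = 8 (even)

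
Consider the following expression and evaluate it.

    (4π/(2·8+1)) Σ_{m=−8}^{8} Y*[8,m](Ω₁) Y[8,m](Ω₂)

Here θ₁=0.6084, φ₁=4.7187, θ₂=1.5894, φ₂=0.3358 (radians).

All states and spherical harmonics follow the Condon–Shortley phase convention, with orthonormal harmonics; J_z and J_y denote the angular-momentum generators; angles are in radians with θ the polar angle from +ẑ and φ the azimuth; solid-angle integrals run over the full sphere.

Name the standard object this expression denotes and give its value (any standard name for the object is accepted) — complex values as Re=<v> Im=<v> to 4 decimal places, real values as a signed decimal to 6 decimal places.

Legendre polynomial (addition theorem), -0.039957

This sum is the spherical-harmonic addition theorem: it equals the Legendre polynomial P_l(cos γ) of the angle γ between the two directions.
Expand P_8 via completeness: Σ_{m} conj(Y_{8,m}) at Ω₁ times Y_{8,m} at Ω₂ —
  [-8]  conj(Y_{8,-8})(Ω₁) = (0.005862, 0.000296) ; Y_{8,-8}(Ω₂) = (-0.462306, -0.226287) ; Δ = (-0.002643, -0.001464)
  [-7]  conj(Y_{8,-7})(Ω₁) = (-0.001489, 0.033676) ; Y_{8,-7}(Ω₂) = (0.026935, 0.027238) ; Δ = (-0.000957, 0.000867)
  [-6]  conj(Y_{8,-6})(Ω₁) = (-0.119328, -0.004521) ; Y_{8,-6}(Ω₂) = (0.160686, 0.337803) ; Δ = (-0.017647, -0.041036)
  [-5]  conj(Y_{8,-5})(Ω₁) = (0.009116, -0.288808) ; Y_{8,-5}(Ω₂) = (-0.004888, -0.044998) ; Δ = (-0.013040, 0.001001)
  [-4]  conj(Y_{8,-4})(Ω₁) = (0.467810, 0.011812) ; Y_{8,-4}(Ω₂) = (0.075592, -0.326379) ; Δ = (0.039218, -0.151790)
  [-3]  conj(Y_{8,-3})(Ω₁) = (-0.008044, 0.424791) ; Y_{8,-3}(Ω₂) = (-0.025942, 0.041067) ; Δ = (-0.017236, -0.011350)
  [-2]  conj(Y_{8,-2})(Ω₁) = (-0.004310, -0.000054) ; Y_{8,-2}(Ω₂) = (-0.249534, 0.198345) ; Δ = (0.001086, -0.000841)
  [-1]  conj(Y_{8,-1})(Ω₁) = (-0.002585, 0.409583) ; Y_{8,-1}(Ω₂) = (0.047209, -0.016477) ; Δ = (0.006627, 0.019379)
  [+0]  conj(Y_{8,0})(Ω₁) = (-0.142852, -0.000000) ; Y_{8,0}(Ω₂) = (0.314082, 0.000000) ; Δ = (-0.044867, -0.000000)
  [+1]  conj(Y_{8,1})(Ω₁) = (0.002585, 0.409583) ; Y_{8,1}(Ω₂) = (-0.047209, -0.016477) ; Δ = (0.006627, -0.019379)
  [+2]  conj(Y_{8,2})(Ω₁) = (-0.004310, 0.000054) ; Y_{8,2}(Ω₂) = (-0.249534, -0.198345) ; Δ = (0.001086, 0.000841)
  [+3]  conj(Y_{8,3})(Ω₁) = (0.008044, 0.424791) ; Y_{8,3}(Ω₂) = (0.025942, 0.041067) ; Δ = (-0.017236, 0.011350)
  [+4]  conj(Y_{8,4})(Ω₁) = (0.467810, -0.011812) ; Y_{8,4}(Ω₂) = (0.075592, 0.326379) ; Δ = (0.039218, 0.151790)
  [+5]  conj(Y_{8,5})(Ω₁) = (-0.009116, -0.288808) ; Y_{8,5}(Ω₂) = (0.004888, -0.044998) ; Δ = (-0.013040, -0.001001)
  [+6]  conj(Y_{8,6})(Ω₁) = (-0.119328, 0.004521) ; Y_{8,6}(Ω₂) = (0.160686, -0.337803) ; Δ = (-0.017647, 0.041036)
  [+7]  conj(Y_{8,7})(Ω₁) = (0.001489, 0.033676) ; Y_{8,7}(Ω₂) = (-0.026935, 0.027238) ; Δ = (-0.000957, -0.000867)
  [+8]  conj(Y_{8,8})(Ω₁) = (0.005862, -0.000296) ; Y_{8,8}(Ω₂) = (-0.462306, 0.226287) ; Δ = (-0.002643, 0.001464)
Accumulated sum (-0.054054, 0.000000); after 4π/(2l+1) scaling, (-0.039957, 0.000000) ⇒ P_8 = -0.039957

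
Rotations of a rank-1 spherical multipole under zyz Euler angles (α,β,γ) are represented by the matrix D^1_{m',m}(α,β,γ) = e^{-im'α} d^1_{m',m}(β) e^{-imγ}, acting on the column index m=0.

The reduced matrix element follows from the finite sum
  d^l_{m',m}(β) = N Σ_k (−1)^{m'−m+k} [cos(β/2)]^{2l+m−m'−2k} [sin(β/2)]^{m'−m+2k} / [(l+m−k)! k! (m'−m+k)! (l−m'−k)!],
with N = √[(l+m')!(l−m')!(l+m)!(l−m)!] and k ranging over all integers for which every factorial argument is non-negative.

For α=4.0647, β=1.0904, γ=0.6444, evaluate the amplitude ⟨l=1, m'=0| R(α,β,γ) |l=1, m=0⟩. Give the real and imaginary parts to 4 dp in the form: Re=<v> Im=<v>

Re=0.4621 Im=0.0000

D^1_{0,0}(4.0647,1.0904,0.6444) = e^{-i·0·4.0647}·d^1_{0,0}(1.0904)·e^{-i·0·0.6444}. Compute d first:
Half-angle: c=0.855024, s=0.518589. N=√(1·1·1·1)=1.000000
k: max(0,(0)−(0))=0 … min(1+(0),1−(0))=1
  k=0: (−1)^0·1.0000/(1)·0.8550^2·0.5186^0 = +0.731065
  k=1: (−1)^1·1.0000/(1)·0.8550^0·0.5186^2 = -0.268935
d^1_{0,0}(1.0904) = +0.731065 -0.268935 = +0.462131
D = (+1.000000+0.000000i)·(+0.462131)·(+1.000000+0.000000i) = +0.462131+0.000000i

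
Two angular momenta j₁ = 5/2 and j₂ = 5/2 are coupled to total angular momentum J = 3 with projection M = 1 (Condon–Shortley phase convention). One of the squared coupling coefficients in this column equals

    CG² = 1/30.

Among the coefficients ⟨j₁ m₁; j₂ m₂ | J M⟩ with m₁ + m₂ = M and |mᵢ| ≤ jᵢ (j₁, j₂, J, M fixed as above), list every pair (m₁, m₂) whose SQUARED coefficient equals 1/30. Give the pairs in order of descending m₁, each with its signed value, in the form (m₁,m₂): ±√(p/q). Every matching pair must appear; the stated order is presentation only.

(3/2,-1/2): +√(1/30); (-1/2,3/2): +√(1/30)

Admissible pairs with m₁+m₂ = M = 1: (-3/2,5/2), (-1/2,3/2), (1/2,1/2), (3/2,-1/2), (5/2,-3/2)
  (m₁,m₂)=(5/2,-3/2): CG² = 1/3, CG = +√(1/3)
  (m₁,m₂)=(3/2,-1/2): CG² = 1/30, CG = +√(1/30)   ← matches the target
  (m₁,m₂)=(1/2,1/2): CG² = 4/15, CG = −√(4/15)
  (m₁,m₂)=(-1/2,3/2): CG² = 1/30, CG = +√(1/30)   ← matches the target
  (m₁,m₂)=(-3/2,5/2): CG² = 1/3, CG = +√(1/3)
Pairs with CG² = 1/30: (3/2,-1/2): +√(1/30); (-1/2,3/2): +√(1/30)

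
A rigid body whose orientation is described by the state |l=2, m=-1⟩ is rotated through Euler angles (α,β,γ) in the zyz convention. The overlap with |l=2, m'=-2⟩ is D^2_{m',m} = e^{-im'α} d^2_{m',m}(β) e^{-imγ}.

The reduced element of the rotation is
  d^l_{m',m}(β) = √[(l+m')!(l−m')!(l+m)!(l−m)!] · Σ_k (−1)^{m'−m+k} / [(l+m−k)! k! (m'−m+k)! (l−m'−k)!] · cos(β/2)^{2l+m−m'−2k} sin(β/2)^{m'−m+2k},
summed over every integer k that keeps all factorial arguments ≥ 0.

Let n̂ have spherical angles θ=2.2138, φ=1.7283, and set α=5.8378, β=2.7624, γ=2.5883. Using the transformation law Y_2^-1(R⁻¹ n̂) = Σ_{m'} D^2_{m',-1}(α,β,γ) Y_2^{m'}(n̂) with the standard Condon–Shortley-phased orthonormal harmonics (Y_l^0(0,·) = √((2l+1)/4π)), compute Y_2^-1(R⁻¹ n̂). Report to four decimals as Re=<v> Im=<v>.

Re=-0.0604 Im=0.2702

Need the full column D^2_{m',-1} for m'=−2..2 at α=5.8378, β=2.7624, γ=2.5883.
cos(β/2)=0.188462, sin(β/2)=0.982080
d^2_{-2,-1}: single k=1 term ⇒ +0.013148;  D = -0.001662+0.013042i
d^2_{-1,-1}: k∈[0..1] ⇒ +0.001262 -0.102770 = -0.101508;  D = +0.054958-0.085344i
d^2_{0,-1}: k∈[0..1] ⇒ -0.016103 +0.437262 = +0.421159;  D = -0.358322+0.221316i
d^2_{1,-1}: k∈[0..1] ⇒ +0.102770 -0.930225 = -0.827456;  D = +0.822643-0.089115i
d^2_{2,-1}: single k=0 term ⇒ -0.357023;  D = +0.336884+0.118213i
Y_2^{m'}(θ=2.2138,φ=1.7283) and Σ D·Y over m':
  (-0.0017+0.0130i)·(-0.2352+0.0767i)  (+0.0550-0.0853i)·(+0.0581+0.3661i)  (-0.3583+0.2213i)·(+0.0248+0.0000i)  (+0.8226-0.0891i)·(-0.0581+0.3661i)  (+0.3369+0.1182i)·(-0.2352-0.0767i)
Y_2^-1(R⁻¹ n̂) = -0.060436+0.270192i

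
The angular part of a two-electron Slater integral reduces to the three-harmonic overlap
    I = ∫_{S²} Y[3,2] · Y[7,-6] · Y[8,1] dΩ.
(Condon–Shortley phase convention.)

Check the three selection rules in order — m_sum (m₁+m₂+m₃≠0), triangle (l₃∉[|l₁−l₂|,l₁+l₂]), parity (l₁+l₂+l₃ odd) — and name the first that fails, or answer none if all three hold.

m_sum

azimuthal sum: 2 − 6 + 1 = -3  ✗
4 ≤ 8 ≤ 10 (triangle on l)
L = 3 + 7 + 8 = 18 (even)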